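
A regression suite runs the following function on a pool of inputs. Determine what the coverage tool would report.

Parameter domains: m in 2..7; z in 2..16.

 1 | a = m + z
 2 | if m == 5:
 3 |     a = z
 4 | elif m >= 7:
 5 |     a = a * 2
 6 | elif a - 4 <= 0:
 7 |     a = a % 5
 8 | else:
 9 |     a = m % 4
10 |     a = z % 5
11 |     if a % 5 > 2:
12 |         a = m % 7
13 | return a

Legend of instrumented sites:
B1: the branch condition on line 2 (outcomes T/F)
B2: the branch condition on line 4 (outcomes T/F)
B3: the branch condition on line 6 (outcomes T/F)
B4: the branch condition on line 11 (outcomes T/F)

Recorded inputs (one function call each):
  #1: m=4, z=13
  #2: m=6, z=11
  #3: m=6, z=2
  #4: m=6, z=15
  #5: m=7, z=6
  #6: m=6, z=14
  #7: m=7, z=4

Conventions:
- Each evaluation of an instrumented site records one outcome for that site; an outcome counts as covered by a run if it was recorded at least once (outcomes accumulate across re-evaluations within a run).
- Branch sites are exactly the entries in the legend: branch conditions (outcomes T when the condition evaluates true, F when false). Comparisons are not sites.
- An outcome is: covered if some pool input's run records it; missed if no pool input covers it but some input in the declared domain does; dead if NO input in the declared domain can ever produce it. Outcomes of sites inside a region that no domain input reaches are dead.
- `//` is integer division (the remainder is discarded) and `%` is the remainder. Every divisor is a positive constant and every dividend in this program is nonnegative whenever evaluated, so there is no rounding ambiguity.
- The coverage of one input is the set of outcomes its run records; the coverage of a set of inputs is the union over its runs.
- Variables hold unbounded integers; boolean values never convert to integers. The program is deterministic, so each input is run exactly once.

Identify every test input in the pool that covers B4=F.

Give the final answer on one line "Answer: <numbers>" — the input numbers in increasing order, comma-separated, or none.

input #1 (m=4, z=13): does not produce B4=F
input #2 (m=6, z=11): produces B4=F
input #3 (m=6, z=2): produces B4=F
input #4 (m=6, z=15): produces B4=F
input #5 (m=7, z=6): does not produce B4=F
input #6 (m=6, z=14): does not produce B4=F
input #7 (m=7, z=4): does not produce B4=F

Answer: 2, 3, 4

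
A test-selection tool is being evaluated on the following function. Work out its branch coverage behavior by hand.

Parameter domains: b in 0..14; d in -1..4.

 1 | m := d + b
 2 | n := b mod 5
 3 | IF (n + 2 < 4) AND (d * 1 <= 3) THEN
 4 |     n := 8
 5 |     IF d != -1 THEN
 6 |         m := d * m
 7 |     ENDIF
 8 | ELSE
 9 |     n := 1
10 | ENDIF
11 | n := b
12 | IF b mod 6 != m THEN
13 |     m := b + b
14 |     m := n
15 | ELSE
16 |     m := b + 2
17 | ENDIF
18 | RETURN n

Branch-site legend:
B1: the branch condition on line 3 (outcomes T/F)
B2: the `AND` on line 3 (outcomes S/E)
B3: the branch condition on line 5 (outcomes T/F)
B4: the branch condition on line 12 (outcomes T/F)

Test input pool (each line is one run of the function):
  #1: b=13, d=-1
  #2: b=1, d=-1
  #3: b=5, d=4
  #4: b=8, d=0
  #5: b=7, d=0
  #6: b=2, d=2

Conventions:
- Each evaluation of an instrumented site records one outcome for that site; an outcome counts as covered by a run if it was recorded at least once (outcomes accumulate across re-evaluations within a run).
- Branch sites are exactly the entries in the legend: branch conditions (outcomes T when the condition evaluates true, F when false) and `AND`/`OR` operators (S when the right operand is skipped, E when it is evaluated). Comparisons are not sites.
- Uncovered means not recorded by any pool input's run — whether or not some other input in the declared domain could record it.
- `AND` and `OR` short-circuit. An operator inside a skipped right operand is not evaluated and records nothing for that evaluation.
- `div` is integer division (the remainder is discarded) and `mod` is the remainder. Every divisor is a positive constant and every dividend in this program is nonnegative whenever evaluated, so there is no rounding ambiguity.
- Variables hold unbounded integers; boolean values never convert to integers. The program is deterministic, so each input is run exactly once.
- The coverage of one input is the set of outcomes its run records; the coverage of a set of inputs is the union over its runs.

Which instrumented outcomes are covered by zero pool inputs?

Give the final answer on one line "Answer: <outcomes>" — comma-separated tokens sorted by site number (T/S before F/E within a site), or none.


test 1 (b=13, d=-1) fires B2->S, B1->F, B4->T; hits B1=F, B2=S, B4=T
test 2 (b=1, d=-1) fires B2->E, B1->T, B3->F, B4->T; hits B1=T, B2=E, B3=F, B4=T
test 3 (b=5, d=4) fires B2->E, B1->F, B4->T; hits B1=F, B2=E, B4=T
test 4 (b=8, d=0) fires B2->S, B1->F, B4->T; hits B1=F, B2=S, B4=T
test 5 (b=7, d=0) fires B2->S, B1->F, B4->T; hits B1=F, B2=S, B4=T
test 6 (b=2, d=2) fires B2->S, B1->F, B4->T; hits B1=F, B2=S, B4=T
union over the pool: B1=T, B1=F, B2=S, B2=E, B3=F, B4=T
uncovered (2 of 8): B3=T, B4=F
Answer: B3=T, B4=F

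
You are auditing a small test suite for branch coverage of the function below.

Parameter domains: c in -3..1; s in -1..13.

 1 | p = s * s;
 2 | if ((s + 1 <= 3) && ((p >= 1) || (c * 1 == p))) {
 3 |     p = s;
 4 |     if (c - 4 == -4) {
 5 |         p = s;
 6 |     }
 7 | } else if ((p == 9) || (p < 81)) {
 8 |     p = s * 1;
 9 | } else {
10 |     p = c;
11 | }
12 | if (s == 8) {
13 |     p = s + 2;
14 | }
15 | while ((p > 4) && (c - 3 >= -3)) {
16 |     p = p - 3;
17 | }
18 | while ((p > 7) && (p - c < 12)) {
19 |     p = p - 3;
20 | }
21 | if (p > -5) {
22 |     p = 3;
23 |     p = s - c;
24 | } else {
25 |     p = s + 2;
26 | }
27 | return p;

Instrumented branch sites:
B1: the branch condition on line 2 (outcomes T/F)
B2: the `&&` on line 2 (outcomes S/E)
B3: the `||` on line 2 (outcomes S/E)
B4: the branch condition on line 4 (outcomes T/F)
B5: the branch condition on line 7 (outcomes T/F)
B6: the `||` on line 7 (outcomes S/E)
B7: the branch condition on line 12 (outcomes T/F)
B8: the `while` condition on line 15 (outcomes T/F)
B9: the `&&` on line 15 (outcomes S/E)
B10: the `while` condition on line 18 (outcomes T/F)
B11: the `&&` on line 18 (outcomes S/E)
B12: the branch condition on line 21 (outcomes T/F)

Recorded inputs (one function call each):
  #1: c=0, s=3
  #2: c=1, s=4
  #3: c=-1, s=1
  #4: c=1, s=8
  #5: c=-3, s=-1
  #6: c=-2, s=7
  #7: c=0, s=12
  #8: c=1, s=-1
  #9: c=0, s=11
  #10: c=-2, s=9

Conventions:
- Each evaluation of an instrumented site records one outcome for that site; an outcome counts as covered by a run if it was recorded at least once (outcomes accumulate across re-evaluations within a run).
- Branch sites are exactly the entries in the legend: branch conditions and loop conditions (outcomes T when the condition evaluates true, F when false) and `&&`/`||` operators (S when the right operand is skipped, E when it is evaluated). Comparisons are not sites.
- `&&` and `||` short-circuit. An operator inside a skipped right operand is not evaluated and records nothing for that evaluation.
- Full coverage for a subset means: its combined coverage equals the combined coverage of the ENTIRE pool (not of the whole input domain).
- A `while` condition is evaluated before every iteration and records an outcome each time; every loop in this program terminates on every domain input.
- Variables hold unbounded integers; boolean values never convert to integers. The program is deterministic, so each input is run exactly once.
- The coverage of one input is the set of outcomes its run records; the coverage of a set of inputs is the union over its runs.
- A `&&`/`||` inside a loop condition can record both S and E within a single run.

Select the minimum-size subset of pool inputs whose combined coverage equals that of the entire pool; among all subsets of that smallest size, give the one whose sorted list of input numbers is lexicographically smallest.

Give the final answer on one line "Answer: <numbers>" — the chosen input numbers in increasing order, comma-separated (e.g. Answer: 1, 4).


input #1, c=0, s=3: events B2->S, B1->F, B6->S, B5->T, B7->F, B9->S, B8->F, B11->S, B10->F, B12->T; outcomes B1=F, B2=S, B5=T, B6=S, B7=F, B8=F, B9=S, B10=F, B11=S, B12=T
input #2, c=1, s=4: events B2->S, B1->F, B6->E, B5->T, B7->F, B9->S, B8->F, B11->S, B10->F, B12->T; outcomes B1=F, B2=S, B5=T, B6=E, B7=F, B8=F, B9=S, B10=F, B11=S, B12=T
input #3, c=-1, s=1: events B2->E, B3->S, B1->T, B4->F, B7->F, B9->S, B8->F, B11->S, B10->F, B12->T; outcomes B1=T, B2=E, B3=S, B4=F, B7=F, B8=F, B9=S, B10=F, B11=S, B12=T
input #4, c=1, s=8: events B2->S, B1->F, B6->E, B5->T, B7->T, B9->E, B8->T, B9->E, B8->T, B9->S, B8->F, B11->S, B10->F, B12->T; outcomes B1=F, B2=S, B5=T, B6=E, B7=T, B8=T, B8=F, B9=S, B9=E, B10=F, B11=S, B12=T
input #5, c=-3, s=-1: events B2->E, B3->S, B1->T, B4->F, B7->F, B9->S, B8->F, B11->S, B10->F, B12->T; outcomes B1=T, B2=E, B3=S, B4=F, B7=F, B8=F, B9=S, B10=F, B11=S, B12=T
input #6, c=-2, s=7: events B2->S, B1->F, B6->E, B5->T, B7->F, B9->E, B8->F, B11->S, B10->F, B12->T; outcomes B1=F, B2=S, B5=T, B6=E, B7=F, B8=F, B9=E, B10=F, B11=S, B12=T
input #7, c=0, s=12: events B2->S, B1->F, B6->E, B5->F, B7->F, B9->S, B8->F, B11->S, B10->F, B12->T; outcomes B1=F, B2=S, B5=F, B6=E, B7=F, B8=F, B9=S, B10=F, B11=S, B12=T
input #8, c=1, s=-1: events B2->E, B3->S, B1->T, B4->F, B7->F, B9->S, B8->F, B11->S, B10->F, B12->T; outcomes B1=T, B2=E, B3=S, B4=F, B7=F, B8=F, B9=S, B10=F, B11=S, B12=T
input #9, c=0, s=11: events B2->S, B1->F, B6->E, B5->F, B7->F, B9->S, B8->F, B11->S, B10->F, B12->T; outcomes B1=F, B2=S, B5=F, B6=E, B7=F, B8=F, B9=S, B10=F, B11=S, B12=T
input #10, c=-2, s=9: events B2->S, B1->F, B6->E, B5->F, B7->F, B9->S, B8->F, B11->S, B10->F, B12->T; outcomes B1=F, B2=S, B5=F, B6=E, B7=F, B8=F, B9=S, B10=F, B11=S, B12=T
pool-wide coverage (19 outcomes): B1=T, B1=F, B2=S, B2=E, B3=S, B4=F, B5=T, B5=F, B6=S, B6=E, B7=T, B7=F, B8=T, B8=F, B9=S, B9=E, B10=F, B11=S, B12=T
checked all size-1 subsets: none covers 19 outcomes (max 12/19)
checked all size-2 subsets: none covers 19 outcomes (max 17/19)
checked all size-3 subsets: none covers 19 outcomes (max 18/19)
size 4: inputs {1, 3, 4, 7} cover all 19 outcomes, and no lexicographically smaller subset of this size does
Answer: 1, 3, 4, 7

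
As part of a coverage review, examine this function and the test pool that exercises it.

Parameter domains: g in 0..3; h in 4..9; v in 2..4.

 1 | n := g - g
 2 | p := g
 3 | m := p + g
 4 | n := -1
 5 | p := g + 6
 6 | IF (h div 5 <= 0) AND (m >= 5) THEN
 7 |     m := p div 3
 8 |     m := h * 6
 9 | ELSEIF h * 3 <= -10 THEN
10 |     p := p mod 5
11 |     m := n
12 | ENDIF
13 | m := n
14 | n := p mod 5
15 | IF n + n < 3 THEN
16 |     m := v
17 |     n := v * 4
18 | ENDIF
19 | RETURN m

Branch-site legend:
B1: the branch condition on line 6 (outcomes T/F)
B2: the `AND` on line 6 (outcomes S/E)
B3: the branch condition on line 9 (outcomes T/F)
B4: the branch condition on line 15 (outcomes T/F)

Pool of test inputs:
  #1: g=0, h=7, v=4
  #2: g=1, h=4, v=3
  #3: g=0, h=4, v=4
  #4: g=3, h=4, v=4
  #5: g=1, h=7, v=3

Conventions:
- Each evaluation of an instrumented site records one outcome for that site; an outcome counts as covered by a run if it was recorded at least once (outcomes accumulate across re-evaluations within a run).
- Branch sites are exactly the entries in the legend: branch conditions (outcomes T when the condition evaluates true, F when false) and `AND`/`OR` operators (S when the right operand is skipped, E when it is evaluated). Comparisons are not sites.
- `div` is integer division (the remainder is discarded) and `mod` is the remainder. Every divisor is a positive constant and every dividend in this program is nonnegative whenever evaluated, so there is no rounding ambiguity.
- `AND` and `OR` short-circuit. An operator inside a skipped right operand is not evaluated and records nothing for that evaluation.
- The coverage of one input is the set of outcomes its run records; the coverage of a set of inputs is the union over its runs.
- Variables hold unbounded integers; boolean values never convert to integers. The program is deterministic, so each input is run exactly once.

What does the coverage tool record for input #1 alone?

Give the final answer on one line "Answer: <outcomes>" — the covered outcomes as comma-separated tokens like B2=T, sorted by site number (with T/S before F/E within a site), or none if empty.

Event log for input #1 (g=0, h=7, v=4):
  B2->S, B1->F, B3->F, B4->T
distinct outcomes covered: B1=F, B2=S, B3=F, B4=T

Answer: B1=F, B2=S, B3=F, B4=T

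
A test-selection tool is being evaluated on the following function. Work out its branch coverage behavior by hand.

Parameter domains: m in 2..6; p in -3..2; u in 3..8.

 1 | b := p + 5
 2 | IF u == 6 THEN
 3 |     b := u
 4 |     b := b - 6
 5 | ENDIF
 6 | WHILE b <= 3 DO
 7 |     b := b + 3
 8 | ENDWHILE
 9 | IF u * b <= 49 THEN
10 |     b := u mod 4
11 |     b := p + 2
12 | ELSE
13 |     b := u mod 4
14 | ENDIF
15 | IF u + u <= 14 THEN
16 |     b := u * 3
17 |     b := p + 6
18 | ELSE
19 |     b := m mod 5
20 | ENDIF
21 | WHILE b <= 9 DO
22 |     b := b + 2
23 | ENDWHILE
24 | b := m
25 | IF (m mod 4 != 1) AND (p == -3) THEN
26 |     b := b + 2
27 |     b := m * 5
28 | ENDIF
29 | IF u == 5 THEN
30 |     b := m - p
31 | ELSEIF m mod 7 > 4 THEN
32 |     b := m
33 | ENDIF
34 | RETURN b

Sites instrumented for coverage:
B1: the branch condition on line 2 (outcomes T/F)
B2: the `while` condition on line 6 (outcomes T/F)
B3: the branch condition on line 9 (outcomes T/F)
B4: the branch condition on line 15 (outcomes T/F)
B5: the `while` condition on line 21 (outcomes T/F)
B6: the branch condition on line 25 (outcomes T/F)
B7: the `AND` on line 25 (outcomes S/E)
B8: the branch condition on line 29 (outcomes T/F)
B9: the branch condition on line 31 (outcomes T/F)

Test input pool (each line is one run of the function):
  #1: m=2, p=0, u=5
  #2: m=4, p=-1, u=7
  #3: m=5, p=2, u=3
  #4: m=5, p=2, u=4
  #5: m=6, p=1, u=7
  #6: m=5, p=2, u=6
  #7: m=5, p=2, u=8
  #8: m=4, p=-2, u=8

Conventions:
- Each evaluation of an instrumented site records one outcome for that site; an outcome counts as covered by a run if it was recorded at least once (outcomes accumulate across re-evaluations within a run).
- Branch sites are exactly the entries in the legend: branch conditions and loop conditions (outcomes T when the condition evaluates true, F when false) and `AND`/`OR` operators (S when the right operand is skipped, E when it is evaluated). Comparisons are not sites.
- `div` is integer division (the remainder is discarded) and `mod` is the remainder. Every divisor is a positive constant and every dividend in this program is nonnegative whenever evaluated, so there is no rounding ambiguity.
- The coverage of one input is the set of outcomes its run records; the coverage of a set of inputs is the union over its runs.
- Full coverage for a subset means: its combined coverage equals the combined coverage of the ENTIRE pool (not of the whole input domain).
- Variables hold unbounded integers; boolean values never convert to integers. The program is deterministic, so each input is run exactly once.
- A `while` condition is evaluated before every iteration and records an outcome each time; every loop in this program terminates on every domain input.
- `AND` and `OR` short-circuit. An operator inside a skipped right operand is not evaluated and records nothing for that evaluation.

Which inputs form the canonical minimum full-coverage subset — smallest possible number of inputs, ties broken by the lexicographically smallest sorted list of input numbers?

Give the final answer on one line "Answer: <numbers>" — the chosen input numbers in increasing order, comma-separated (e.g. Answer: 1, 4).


input #1, m=2, p=0, u=5: events B1->F, B2->F, B3->T, B4->T, B5->T, B5->T, B5->F, B7->E, B6->F, B8->T; outcomes B1=F, B2=F, B3=T, B4=T, B5=T, B5=F, B6=F, B7=E, B8=T
input #2, m=4, p=-1, u=7: events B1->F, B2->F, B3->T, B4->T, B5->T, B5->T, B5->T, B5->F, B7->E, B6->F, B8->F, B9->F; outcomes B1=F, B2=F, B3=T, B4=T, B5=T, B5=F, B6=F, B7=E, B8=F, B9=F
input #3, m=5, p=2, u=3: events B1->F, B2->F, B3->T, B4->T, B5->T, B5->F, B7->S, B6->F, B8->F, B9->T; outcomes B1=F, B2=F, B3=T, B4=T, B5=T, B5=F, B6=F, B7=S, B8=F, B9=T
input #4, m=5, p=2, u=4: events B1->F, B2->F, B3->T, B4->T, B5->T, B5->F, B7->S, B6->F, B8->F, B9->T; outcomes B1=F, B2=F, B3=T, B4=T, B5=T, B5=F, B6=F, B7=S, B8=F, B9=T
input #5, m=6, p=1, u=7: events B1->F, B2->F, B3->T, B4->T, B5->T, B5->T, B5->F, B7->E, B6->F, B8->F, B9->T; outcomes B1=F, B2=F, B3=T, B4=T, B5=T, B5=F, B6=F, B7=E, B8=F, B9=T
input #6, m=5, p=2, u=6: events B1->T, B2->T, B2->T, B2->F, B3->T, B4->T, B5->T, B5->F, B7->S, B6->F, B8->F, B9->T; outcomes B1=T, B2=T, B2=F, B3=T, B4=T, B5=T, B5=F, B6=F, B7=S, B8=F, B9=T
input #7, m=5, p=2, u=8: events B1->F, B2->F, B3->F, B4->F, B5->T, B5->T, B5->T, B5->T, B5->T, B5->F, B7->S, B6->F, B8->F, B9->T; outcomes B1=F, B2=F, B3=F, B4=F, B5=T, B5=F, B6=F, B7=S, B8=F, B9=T
input #8, m=4, p=-2, u=8: events B1->F, B2->T, B2->F, B3->T, B4->F, B5->T, B5->T, B5->T, B5->F, B7->E, B6->F, B8->F, B9->F; outcomes B1=F, B2=T, B2=F, B3=T, B4=F, B5=T, B5=F, B6=F, B7=E, B8=F, B9=F
together the pool reaches 17 outcomes: B1=T, B1=F, B2=T, B2=F, B3=T, B3=F, B4=T, B4=F, B5=T, B5=F, B6=F, B7=S, B7=E, B8=T, B8=F, B9=T, B9=F
size 1 is not enough: best union over all size-1 subsets is 11/17
size 2 is not enough: best union over all size-2 subsets is 15/17
size 3 is not enough: best union over all size-3 subsets is 16/17
at size 4, {1, 2, 6, 7} reaches all 17 outcomes; every lexicographically earlier size-4 subset fails
Answer: 1, 2, 6, 7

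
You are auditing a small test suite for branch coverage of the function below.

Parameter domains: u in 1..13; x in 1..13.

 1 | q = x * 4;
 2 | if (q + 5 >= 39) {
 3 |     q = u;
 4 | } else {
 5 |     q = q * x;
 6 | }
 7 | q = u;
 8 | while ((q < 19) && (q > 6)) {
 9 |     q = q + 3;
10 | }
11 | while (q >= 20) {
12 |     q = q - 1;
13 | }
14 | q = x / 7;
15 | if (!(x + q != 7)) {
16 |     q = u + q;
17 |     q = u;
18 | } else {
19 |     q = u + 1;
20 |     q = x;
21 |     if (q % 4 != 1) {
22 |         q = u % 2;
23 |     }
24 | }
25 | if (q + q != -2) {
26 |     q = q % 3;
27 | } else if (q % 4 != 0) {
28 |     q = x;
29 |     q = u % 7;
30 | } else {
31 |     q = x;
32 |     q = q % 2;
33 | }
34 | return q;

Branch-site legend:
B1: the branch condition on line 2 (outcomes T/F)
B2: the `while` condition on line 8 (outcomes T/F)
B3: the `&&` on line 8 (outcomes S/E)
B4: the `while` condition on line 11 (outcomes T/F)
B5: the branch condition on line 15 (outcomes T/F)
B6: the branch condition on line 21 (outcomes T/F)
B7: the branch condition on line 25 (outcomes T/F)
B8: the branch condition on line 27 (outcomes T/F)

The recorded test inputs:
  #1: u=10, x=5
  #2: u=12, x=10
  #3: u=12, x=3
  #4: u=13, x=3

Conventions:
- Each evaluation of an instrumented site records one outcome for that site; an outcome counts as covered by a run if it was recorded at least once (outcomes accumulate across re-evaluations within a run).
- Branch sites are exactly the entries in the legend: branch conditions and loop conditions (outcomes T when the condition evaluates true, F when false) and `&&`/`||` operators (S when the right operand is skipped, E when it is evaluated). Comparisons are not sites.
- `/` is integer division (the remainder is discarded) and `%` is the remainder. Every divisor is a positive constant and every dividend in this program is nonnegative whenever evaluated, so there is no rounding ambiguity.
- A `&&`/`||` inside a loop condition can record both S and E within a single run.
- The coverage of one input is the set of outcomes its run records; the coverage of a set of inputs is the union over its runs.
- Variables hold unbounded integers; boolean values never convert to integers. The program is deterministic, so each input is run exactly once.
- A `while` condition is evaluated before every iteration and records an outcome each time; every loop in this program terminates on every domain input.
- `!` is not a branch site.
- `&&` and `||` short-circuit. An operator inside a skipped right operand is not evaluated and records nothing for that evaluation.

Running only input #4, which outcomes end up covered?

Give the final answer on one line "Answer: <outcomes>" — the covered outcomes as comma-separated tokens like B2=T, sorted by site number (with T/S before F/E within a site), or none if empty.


Simulating input #4 (u=13, x=3) step by step:
  B1->F, B3->E, B2->T, B3->E, B2->T, B3->S, B2->F, B4->F, B5->F, B6->T
  B7->T
as a set, this run covers: B1=F, B2=T, B2=F, B3=S, B3=E, B4=F, B5=F, B6=T, B7=T
Answer: B1=F, B2=T, B2=F, B3=S, B3=E, B4=F, B5=F, B6=T, B7=T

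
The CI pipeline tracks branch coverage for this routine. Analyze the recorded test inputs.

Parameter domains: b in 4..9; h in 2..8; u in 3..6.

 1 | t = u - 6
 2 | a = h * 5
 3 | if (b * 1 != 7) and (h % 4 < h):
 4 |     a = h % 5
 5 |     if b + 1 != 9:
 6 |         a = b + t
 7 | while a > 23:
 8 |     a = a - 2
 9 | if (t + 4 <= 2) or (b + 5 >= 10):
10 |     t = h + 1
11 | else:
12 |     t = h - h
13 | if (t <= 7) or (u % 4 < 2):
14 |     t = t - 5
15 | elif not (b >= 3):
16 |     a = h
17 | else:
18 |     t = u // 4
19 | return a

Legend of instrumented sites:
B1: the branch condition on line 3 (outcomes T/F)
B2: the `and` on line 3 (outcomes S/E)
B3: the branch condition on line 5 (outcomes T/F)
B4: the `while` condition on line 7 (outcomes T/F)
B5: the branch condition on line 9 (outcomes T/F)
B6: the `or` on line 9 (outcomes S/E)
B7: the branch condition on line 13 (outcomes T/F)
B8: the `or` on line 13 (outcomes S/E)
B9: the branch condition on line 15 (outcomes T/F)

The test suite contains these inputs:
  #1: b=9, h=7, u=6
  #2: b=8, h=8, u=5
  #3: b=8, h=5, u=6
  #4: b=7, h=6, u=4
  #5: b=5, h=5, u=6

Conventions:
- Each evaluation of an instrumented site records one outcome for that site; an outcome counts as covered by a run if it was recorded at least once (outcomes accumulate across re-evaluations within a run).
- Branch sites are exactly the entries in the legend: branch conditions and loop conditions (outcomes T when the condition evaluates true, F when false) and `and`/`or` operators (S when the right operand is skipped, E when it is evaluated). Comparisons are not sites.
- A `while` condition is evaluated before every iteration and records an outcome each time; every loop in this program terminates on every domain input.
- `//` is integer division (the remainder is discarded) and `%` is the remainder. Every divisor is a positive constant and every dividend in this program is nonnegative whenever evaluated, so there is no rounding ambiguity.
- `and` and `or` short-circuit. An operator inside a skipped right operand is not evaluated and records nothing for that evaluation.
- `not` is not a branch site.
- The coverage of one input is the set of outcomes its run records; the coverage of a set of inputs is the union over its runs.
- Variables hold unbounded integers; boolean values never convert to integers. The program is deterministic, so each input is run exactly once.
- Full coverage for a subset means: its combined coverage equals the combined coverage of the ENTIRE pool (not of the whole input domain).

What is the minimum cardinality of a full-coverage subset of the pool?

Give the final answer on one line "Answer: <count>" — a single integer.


#1 (b=9, h=7, u=6) -> B2->E, B1->T, B3->T, B4->F, B6->E, B5->T, B8->E, B7->F, B9->F; covered: B1=T, B2=E, B3=T, B4=F, B5=T, B6=E, B7=F, B8=E, B9=F
#2 (b=8, h=8, u=5) -> B2->E, B1->T, B3->F, B4->F, B6->E, B5->T, B8->E, B7->T; covered: B1=T, B2=E, B3=F, B4=F, B5=T, B6=E, B7=T, B8=E
#3 (b=8, h=5, u=6) -> B2->E, B1->T, B3->F, B4->F, B6->E, B5->T, B8->S, B7->T; covered: B1=T, B2=E, B3=F, B4=F, B5=T, B6=E, B7=T, B8=S
#4 (b=7, h=6, u=4) -> B2->S, B1->F, B4->T, B4->T, B4->T, B4->T, B4->F, B6->S, B5->T, B8->S, B7->T; covered: B1=F, B2=S, B4=T, B4=F, B5=T, B6=S, B7=T, B8=S
#5 (b=5, h=5, u=6) -> B2->E, B1->T, B3->T, B4->F, B6->E, B5->T, B8->S, B7->T; covered: B1=T, B2=E, B3=T, B4=F, B5=T, B6=E, B7=T, B8=S
union over all inputs: B1=T, B1=F, B2=S, B2=E, B3=T, B3=F, B4=T, B4=F, B5=T, B6=S, B6=E, B7=T, B7=F, B8=S, B8=E, B9=F (16 outcomes)
no size-1 subset reaches all 16 outcomes (best union: 9/16)
no size-2 subset reaches all 16 outcomes (best union: 15/16)
inputs {1, 2, 4} (size 3) cover everything; no size-3 subset with a lexicographically smaller index list covers all 16
Answer: 3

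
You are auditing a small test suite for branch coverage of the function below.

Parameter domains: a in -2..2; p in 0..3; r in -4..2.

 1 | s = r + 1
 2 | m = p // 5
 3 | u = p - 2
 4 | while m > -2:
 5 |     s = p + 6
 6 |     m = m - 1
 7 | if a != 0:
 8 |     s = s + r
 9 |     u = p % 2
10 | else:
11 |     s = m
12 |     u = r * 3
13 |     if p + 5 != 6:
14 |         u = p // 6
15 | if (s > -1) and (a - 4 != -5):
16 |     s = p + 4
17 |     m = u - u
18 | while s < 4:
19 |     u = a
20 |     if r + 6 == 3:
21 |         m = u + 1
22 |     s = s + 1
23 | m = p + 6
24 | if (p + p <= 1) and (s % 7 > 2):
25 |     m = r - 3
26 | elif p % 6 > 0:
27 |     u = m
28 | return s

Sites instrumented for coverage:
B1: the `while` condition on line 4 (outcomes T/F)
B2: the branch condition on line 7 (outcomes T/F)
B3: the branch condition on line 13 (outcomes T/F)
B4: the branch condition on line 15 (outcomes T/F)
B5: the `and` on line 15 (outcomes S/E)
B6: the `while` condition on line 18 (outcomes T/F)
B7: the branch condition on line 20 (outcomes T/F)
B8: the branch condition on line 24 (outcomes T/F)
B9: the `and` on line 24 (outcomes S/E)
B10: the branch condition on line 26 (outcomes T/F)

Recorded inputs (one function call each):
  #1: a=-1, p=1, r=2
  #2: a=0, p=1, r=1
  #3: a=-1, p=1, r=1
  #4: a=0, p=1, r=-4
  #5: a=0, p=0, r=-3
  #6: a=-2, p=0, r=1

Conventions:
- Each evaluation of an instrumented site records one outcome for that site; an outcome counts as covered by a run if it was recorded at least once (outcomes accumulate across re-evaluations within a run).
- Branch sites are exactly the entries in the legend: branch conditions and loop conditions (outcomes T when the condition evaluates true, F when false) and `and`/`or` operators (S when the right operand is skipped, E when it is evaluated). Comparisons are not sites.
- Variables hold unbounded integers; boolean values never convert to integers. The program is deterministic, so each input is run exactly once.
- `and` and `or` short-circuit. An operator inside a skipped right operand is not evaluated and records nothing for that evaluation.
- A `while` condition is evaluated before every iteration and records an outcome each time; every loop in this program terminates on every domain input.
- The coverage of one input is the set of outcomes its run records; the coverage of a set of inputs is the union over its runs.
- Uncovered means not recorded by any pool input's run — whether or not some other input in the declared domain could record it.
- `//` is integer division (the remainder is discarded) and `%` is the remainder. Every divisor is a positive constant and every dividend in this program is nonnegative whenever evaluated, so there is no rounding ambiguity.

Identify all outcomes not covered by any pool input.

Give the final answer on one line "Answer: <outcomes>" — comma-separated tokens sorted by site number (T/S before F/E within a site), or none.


#1 (a=-1, p=1, r=2) -> B1->T, B1->T, B1->F, B2->T, B5->E, B4->F, B6->F, B9->S, B8->F, B10->T; covered: B1=T, B1=F, B2=T, B4=F, B5=E, B6=F, B8=F, B9=S, B10=T
#2 (a=0, p=1, r=1) -> B1->T, B1->T, B1->F, B2->F, B3->F, B5->S, B4->F, B6->T, B7->F, B6->T, B7->F, B6->T, B7->F, B6->T, ...; covered: B1=T, B1=F, B2=F, B3=F, B4=F, B5=S, B6=T, B6=F, B7=F, B8=F, B9=S, B10=T
#3 (a=-1, p=1, r=1) -> B1->T, B1->T, B1->F, B2->T, B5->E, B4->F, B6->F, B9->S, B8->F, B10->T; covered: B1=T, B1=F, B2=T, B4=F, B5=E, B6=F, B8=F, B9=S, B10=T
#4 (a=0, p=1, r=-4) -> B1->T, B1->T, B1->F, B2->F, B3->F, B5->S, B4->F, B6->T, B7->F, B6->T, B7->F, B6->T, B7->F, B6->T, ...; covered: B1=T, B1=F, B2=F, B3=F, B4=F, B5=S, B6=T, B6=F, B7=F, B8=F, B9=S, B10=T
#5 (a=0, p=0, r=-3) -> B1->T, B1->T, B1->F, B2->F, B3->T, B5->S, B4->F, B6->T, B7->T, B6->T, B7->T, B6->T, B7->T, B6->T, ...; covered: B1=T, B1=F, B2=F, B3=T, B4=F, B5=S, B6=T, B6=F, B7=T, B8=T, B9=E
#6 (a=-2, p=0, r=1) -> B1->T, B1->T, B1->F, B2->T, B5->E, B4->T, B6->F, B9->E, B8->T; covered: B1=T, B1=F, B2=T, B4=T, B5=E, B6=F, B8=T, B9=E
union over the pool: B1=T, B1=F, B2=T, B2=F, B3=T, B3=F, B4=T, B4=F, B5=S, B5=E, B6=T, B6=F, B7=T, B7=F, B8=T, B8=F, B9=S, B9=E, B10=T
uncovered (1 of 20): B10=F
Answer: B10=F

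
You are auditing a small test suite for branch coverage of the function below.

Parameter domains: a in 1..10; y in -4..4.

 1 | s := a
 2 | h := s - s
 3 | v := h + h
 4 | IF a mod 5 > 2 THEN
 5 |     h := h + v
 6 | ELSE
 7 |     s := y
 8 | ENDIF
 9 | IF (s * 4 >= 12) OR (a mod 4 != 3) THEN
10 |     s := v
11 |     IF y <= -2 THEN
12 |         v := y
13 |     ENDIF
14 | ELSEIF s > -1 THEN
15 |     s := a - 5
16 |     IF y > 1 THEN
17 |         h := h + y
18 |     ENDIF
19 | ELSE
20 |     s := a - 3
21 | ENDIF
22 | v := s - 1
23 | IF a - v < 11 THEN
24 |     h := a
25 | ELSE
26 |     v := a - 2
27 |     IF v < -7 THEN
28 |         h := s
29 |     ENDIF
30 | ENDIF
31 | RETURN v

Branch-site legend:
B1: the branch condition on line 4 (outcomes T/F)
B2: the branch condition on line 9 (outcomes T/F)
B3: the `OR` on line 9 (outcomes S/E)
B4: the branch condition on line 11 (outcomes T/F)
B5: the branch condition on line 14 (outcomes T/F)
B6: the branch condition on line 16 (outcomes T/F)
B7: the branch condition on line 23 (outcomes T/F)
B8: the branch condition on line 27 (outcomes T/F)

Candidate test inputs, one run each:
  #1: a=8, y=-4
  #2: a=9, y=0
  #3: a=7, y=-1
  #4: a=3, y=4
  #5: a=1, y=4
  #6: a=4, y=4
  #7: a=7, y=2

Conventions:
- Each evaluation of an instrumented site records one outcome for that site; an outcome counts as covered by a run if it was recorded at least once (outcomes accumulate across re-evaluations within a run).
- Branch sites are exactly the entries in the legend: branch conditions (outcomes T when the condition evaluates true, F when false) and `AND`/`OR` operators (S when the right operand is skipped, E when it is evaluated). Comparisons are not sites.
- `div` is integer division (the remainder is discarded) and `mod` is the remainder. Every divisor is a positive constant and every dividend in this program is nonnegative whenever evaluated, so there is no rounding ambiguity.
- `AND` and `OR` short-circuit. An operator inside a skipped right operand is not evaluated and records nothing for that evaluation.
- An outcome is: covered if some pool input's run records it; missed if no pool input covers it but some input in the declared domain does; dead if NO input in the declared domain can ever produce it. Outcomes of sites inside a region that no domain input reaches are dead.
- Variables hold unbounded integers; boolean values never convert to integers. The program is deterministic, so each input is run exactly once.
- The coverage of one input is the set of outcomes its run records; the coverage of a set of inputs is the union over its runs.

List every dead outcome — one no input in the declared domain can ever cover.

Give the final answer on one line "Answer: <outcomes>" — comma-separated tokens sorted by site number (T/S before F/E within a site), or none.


exhaustive pass over the 90-input domain:
  B8=T: no domain input ever produces it -> dead
  reachable outcomes have witnesses, e.g. B1=T (e.g. a=3, y=-4), B1=F (e.g. a=1, y=-4), B2=T (e.g. a=1, y=-4), B2=F (e.g. a=7, y=-4)
Answer: B8=T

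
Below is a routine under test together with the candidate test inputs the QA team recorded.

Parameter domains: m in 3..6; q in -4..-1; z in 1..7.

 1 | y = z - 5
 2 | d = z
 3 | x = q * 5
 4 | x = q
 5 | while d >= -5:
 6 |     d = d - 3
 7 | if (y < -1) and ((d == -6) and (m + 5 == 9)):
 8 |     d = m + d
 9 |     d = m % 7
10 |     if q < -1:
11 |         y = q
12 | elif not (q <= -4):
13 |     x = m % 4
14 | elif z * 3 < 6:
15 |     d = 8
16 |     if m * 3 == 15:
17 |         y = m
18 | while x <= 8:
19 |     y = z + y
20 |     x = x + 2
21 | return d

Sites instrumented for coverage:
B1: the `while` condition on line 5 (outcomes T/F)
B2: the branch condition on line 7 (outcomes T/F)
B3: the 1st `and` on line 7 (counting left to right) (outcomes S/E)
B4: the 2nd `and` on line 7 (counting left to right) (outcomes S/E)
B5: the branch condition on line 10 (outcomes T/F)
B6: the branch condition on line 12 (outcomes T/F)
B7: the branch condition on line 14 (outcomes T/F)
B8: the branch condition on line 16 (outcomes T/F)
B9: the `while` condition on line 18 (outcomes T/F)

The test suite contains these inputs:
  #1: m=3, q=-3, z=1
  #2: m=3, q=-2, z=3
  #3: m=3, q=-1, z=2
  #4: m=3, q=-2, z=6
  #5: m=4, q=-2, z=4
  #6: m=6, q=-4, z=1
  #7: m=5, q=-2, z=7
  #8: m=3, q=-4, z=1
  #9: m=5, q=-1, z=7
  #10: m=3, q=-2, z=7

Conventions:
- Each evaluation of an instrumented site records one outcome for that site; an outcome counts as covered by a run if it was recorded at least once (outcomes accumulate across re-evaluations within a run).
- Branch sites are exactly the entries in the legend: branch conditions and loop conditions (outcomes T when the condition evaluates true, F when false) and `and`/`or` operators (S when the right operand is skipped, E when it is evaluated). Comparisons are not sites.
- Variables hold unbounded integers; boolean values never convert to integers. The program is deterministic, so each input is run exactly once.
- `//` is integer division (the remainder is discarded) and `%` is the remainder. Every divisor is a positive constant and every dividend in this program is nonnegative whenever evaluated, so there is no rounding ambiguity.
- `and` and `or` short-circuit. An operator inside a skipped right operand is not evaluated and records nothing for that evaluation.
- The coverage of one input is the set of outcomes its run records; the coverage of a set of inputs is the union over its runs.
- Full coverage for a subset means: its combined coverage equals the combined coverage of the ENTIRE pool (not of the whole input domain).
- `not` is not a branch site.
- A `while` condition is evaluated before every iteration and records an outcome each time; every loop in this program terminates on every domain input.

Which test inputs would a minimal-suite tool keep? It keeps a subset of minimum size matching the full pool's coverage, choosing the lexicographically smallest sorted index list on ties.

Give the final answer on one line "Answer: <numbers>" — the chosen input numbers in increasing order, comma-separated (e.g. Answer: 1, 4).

input #1 (m=3, q=-3, z=1): events B1->T, B1->T, B1->T, B1->F, B3->E, B4->S, B2->F, B6->T, B9->T, B9->T, B9->T, B9->F; covers B1=T, B1=F, B2=F, B3=E, B4=S, B6=T, B9=T, B9=F
input #2 (m=3, q=-2, z=3): events B1->T, B1->T, B1->T, B1->F, B3->E, B4->E, B2->F, B6->T, B9->T, B9->T, B9->T, B9->F; covers B1=T, B1=F, B2=F, B3=E, B4=E, B6=T, B9=T, B9=F
input #3 (m=3, q=-1, z=2): events B1->T, B1->T, B1->T, B1->F, B3->E, B4->S, B2->F, B6->T, B9->T, B9->T, B9->T, B9->F; covers B1=T, B1=F, B2=F, B3=E, B4=S, B6=T, B9=T, B9=F
input #4 (m=3, q=-2, z=6): events B1->T, B1->T, B1->T, B1->T, B1->F, B3->S, B2->F, B6->T, B9->T, B9->T, B9->T, B9->F; covers B1=T, B1=F, B2=F, B3=S, B6=T, B9=T, B9=F
input #5 (m=4, q=-2, z=4): events B1->T, B1->T, B1->T, B1->T, B1->F, B3->S, B2->F, B6->T, B9->T, B9->T, B9->T, B9->T, B9->T, B9->F; covers B1=T, B1=F, B2=F, B3=S, B6=T, B9=T, B9=F
input #6 (m=6, q=-4, z=1): events B1->T, B1->T, B1->T, B1->F, B3->E, B4->S, B2->F, B6->F, B7->T, B8->F, B9->T, B9->T, B9->T, B9->T, ...; covers B1=T, B1=F, B2=F, B3=E, B4=S, B6=F, B7=T, B8=F, B9=T, B9=F
input #7 (m=5, q=-2, z=7): events B1->T, B1->T, B1->T, B1->T, B1->T, B1->F, B3->S, B2->F, B6->T, B9->T, B9->T, B9->T, B9->T, B9->F; covers B1=T, B1=F, B2=F, B3=S, B6=T, B9=T, B9=F
input #8 (m=3, q=-4, z=1): events B1->T, B1->T, B1->T, B1->F, B3->E, B4->S, B2->F, B6->F, B7->T, B8->F, B9->T, B9->T, B9->T, B9->T, ...; covers B1=T, B1=F, B2=F, B3=E, B4=S, B6=F, B7=T, B8=F, B9=T, B9=F
input #9 (m=5, q=-1, z=7): events B1->T, B1->T, B1->T, B1->T, B1->T, B1->F, B3->S, B2->F, B6->T, B9->T, B9->T, B9->T, B9->T, B9->F; covers B1=T, B1=F, B2=F, B3=S, B6=T, B9=T, B9=F
input #10 (m=3, q=-2, z=7): events B1->T, B1->T, B1->T, B1->T, B1->T, B1->F, B3->S, B2->F, B6->T, B9->T, B9->T, B9->T, B9->F; covers B1=T, B1=F, B2=F, B3=S, B6=T, B9=T, B9=F
union over all inputs: B1=T, B1=F, B2=F, B3=S, B3=E, B4=S, B4=E, B6=T, B6=F, B7=T, B8=F, B9=T, B9=F (13 outcomes)
size 1 is not enough: best union over all size-1 subsets is 10/13
size 2 is not enough: best union over all size-2 subsets is 12/13
size 3: inputs {2, 4, 6} cover all 13 outcomes, and no lexicographically smaller subset of this size does

Answer: 2, 4, 6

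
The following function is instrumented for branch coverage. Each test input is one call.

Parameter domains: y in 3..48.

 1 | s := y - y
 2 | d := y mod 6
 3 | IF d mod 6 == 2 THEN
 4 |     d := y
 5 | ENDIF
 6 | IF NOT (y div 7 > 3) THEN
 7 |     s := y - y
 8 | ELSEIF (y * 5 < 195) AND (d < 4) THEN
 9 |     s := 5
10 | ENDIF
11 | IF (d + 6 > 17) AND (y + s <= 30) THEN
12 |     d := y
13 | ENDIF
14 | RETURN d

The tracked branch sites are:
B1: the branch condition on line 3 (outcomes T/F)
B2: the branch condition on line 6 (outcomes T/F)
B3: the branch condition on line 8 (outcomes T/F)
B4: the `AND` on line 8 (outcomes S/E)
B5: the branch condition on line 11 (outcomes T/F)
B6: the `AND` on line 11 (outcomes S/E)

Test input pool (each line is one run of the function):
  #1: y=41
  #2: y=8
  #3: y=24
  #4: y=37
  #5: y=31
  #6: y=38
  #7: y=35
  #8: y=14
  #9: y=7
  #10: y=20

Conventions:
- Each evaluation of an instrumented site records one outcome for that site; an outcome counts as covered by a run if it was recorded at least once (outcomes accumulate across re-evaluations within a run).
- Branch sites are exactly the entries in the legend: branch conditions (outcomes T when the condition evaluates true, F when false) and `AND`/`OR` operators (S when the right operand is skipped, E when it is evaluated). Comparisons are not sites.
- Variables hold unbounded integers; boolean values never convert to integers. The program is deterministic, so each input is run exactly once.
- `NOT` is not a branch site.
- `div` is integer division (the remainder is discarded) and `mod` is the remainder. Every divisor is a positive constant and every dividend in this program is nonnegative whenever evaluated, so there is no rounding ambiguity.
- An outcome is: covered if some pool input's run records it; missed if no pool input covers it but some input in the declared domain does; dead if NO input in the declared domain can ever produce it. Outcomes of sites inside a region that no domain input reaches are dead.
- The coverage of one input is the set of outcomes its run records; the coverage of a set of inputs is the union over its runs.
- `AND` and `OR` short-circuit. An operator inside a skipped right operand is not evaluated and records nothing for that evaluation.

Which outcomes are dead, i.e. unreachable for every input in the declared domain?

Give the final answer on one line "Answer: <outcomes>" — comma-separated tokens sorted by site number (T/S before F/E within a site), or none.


sweeping the full domain (46 inputs) for each outcome:
  reachable outcomes have witnesses, e.g. B1=T (e.g. y=8), B1=F (e.g. y=3), B2=T (e.g. y=3), B2=F (e.g. y=28)
Answer: none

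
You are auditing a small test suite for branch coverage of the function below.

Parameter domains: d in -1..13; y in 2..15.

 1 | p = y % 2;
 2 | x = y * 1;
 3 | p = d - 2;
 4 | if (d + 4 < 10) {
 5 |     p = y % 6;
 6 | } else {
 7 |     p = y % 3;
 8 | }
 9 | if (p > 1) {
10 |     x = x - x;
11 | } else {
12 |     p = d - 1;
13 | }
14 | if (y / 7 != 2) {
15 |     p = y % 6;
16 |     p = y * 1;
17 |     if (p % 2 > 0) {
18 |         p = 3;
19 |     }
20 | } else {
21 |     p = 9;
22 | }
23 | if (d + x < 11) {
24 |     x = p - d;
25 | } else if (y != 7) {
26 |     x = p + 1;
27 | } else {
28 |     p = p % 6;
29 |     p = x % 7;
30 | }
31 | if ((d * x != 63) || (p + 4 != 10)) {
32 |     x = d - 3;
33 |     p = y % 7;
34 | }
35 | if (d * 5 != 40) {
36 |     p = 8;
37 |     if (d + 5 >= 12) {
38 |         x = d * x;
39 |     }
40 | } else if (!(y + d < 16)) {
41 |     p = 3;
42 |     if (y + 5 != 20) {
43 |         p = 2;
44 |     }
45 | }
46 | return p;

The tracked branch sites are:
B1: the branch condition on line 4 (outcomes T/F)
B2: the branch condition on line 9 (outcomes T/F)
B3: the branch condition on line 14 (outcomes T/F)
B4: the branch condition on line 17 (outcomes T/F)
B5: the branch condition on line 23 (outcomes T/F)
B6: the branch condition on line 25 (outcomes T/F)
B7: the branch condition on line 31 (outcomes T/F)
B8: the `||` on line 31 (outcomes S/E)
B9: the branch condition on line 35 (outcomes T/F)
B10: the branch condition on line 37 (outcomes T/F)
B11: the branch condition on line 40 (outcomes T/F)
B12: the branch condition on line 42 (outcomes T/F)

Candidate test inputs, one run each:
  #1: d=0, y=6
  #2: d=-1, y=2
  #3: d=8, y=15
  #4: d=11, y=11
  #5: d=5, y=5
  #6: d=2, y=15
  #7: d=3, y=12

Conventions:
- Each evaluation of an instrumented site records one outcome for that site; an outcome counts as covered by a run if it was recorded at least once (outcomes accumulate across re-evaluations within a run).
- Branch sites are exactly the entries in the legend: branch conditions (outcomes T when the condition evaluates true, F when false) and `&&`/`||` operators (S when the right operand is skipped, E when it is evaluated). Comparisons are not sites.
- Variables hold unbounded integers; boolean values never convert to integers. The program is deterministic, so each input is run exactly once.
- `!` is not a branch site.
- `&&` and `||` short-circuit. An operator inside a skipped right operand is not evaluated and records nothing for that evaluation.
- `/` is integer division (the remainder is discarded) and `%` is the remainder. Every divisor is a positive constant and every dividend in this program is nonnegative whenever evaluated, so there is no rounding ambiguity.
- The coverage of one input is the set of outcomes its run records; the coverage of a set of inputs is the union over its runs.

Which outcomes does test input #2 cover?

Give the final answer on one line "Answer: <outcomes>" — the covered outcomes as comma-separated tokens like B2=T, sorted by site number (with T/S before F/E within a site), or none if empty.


Event log for input #2 (d=-1, y=2):
  B1->T, B2->T, B3->T, B4->F, B5->T, B8->S, B7->T, B9->T, B10->F
distinct outcomes covered: B1=T, B2=T, B3=T, B4=F, B5=T, B7=T, B8=S, B9=T, B10=F
Answer: B1=T, B2=T, B3=T, B4=F, B5=T, B7=T, B8=S, B9=T, B10=F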